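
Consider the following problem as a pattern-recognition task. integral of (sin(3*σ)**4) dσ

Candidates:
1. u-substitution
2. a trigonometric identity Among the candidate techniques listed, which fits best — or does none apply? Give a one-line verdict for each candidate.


Technique: a trigonometric identity — the even trigonometric power sin(3*σ)**4 reduces by a double-angle identity before any integration is attempted.
- u-substitution — no subexpression of the integrand pairs with its own derivative as a factor — individual terms may offer their own substitutions, but any change of variable covering the whole integral would have to be constructed from outside the expression.
- a trigonometric identity — applies; the problem has the shape this method handles.


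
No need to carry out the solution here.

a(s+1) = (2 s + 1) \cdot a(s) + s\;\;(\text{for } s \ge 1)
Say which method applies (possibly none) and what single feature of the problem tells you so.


Verdict: a summation factor — because the multiplier 2 s + 1 is index-dependent, divide through by its running product and sum the resulting differences.


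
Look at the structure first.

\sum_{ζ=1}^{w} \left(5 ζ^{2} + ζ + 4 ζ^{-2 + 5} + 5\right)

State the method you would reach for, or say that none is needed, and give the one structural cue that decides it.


Method: no special technique — with only polynomial terms in ζ present, the classical sum-of-powers identities are all you need.


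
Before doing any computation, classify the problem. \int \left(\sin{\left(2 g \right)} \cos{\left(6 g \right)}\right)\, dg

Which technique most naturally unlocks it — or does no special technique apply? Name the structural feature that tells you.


Method: a trigonometric identity — the product \sin{\left(2 g \right)} \cos{\left(6 g \right)} converts to a sum of single-frequency sinusoids via the product-to-sum identity.


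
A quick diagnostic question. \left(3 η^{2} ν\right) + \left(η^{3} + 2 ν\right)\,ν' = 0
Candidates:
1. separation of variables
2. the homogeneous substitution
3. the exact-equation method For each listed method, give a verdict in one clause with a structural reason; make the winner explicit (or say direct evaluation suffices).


Verdict: the exact-equation method — take the mixed partials of 3 η^{2} ν and η^{3} + 2 ν: they are equal, which certifies an exact differential.
- separation of variables: the two dependences are entangled, not a clean product of one-variable pieces.
- the homogeneous substitution: rescaling both variables together changes the slope, so no ratio substitution collapses it.
- the exact-equation method — applies; the problem has the shape this method handles.


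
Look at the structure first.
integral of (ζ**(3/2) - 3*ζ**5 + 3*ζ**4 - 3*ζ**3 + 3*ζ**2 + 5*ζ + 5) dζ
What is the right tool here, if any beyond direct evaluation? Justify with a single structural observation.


Technique: no special technique — a term-by-term power-rule job in ζ; no substitution or rearrangement earns its keep here.


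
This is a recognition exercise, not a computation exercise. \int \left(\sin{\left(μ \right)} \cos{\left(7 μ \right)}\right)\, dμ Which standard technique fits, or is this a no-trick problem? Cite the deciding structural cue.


Diagnosis: a trigonometric identity — mixed-frequency products such as \sin{\left(μ \right)} \cos{\left(7 μ \right)} are designed for the product-to-sum formula.


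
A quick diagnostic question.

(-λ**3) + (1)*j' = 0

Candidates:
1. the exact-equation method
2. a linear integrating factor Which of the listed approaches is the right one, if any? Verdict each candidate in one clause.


Method: no special technique — solved for the derivative, j never appears on the right — this is a direct integration in λ, not a differential-equations problem at heart.
- the exact-equation method — the unknown never enters the equation — exactness holds emptily, with nothing for the method to add.
- a linear integrating factor: the linear template holds only trivially here (the unknown is absent, so the coefficient is zero) — the method is not the natural label.


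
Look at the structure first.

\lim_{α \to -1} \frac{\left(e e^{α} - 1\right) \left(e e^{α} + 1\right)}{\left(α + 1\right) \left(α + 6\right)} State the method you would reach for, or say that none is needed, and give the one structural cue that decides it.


Method: l'Hôpital's rule (0/0) — plug in -1: top and bottom both hit zero, so differentiate each and retry. The standard small-argument limits would also carry it; the rule is the systematic route.


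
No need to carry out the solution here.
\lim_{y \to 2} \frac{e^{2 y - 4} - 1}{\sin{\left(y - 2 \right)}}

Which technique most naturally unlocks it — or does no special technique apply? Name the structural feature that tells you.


Best approach: l'Hôpital's rule (0/0) — plug in 2: top and bottom both hit zero, so differentiate each and retry. Expanding numerator and denominator to first order gives the same value — the rule automates exactly that.


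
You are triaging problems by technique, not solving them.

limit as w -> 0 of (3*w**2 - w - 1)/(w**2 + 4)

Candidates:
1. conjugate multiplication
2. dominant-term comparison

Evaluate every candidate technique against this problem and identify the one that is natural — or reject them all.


Technique: no special technique — no denominator vanishes and nothing blows up at 0: direct substitution is the whole computation.
- conjugate multiplication: no divergent radical difference is present for a conjugate pair to cancel.
- dominant-term comparison — no dominant-degree comparison decides it.


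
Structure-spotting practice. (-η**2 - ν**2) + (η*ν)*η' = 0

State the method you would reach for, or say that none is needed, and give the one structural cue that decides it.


Best approach: the homogeneous substitution — the slope is degree-zero homogeneous: the ratio substitution v = η/ν collapses it. Rearranged, this also fits the Bernoulli template directly; the homogeneous substitution reads the structure without the rearrangement.


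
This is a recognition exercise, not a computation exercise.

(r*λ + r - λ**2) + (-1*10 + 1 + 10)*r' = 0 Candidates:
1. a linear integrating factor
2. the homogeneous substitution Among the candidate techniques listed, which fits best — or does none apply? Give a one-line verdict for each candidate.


Verdict: a linear integrating factor — linear in the unknown with genuine forcing: multiply through by the exponential of the integrated coefficient and the left side closes into one derivative.
- a linear integrating factor — a fit — the right tool for this form.
- the homogeneous substitution — the slope is not a function of the ratio of the variables alone.


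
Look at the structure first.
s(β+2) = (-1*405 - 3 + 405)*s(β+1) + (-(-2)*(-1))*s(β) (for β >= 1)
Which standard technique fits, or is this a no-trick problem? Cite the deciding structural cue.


Best approach: the characteristic-root method — because shifting β leaves the equation's coefficients unchanged, exponential trials reduce it to algebra.


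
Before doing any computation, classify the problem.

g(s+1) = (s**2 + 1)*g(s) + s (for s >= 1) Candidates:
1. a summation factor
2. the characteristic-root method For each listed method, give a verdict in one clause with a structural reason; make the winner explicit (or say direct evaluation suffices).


Technique: a summation factor — rescale the sequence by the product of the weights s**2 + 1 so far — the recurrence collapses to a plain running sum.
- a summation factor — yes — fits the structure here.
- the characteristic-root method: the coefficients change with the index, which the root method cannot absorb.


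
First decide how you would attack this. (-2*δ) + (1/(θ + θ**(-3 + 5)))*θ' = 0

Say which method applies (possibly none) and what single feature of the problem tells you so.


Verdict: separation of variables — solved for the derivative, the right side splits multiplicatively into a function of each variable alone — divide and integrate each side. This doubles as a Bernoulli equation in the unknown as written; dividing and integrating works on it directly.


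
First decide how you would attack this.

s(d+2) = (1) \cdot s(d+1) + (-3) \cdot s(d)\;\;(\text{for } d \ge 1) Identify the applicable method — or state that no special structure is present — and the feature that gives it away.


Best approach: the characteristic-root method — shift-invariance with fixed coefficients calls for exponential trials; the characteristic polynomial finds every r^d.


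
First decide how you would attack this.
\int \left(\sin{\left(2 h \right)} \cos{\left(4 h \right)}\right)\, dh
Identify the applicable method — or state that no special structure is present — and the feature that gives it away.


Verdict: a trigonometric identity — split \sin{\left(2 h \right)} \cos{\left(4 h \right)} with the angle-addition identities: the resulting sum integrates term by term.


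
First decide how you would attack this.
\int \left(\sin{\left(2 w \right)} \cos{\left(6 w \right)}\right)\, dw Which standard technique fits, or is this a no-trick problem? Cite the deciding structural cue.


Best approach: a trigonometric identity — cross-frequency products like \sin{\left(2 w \right)} \cos{\left(6 w \right)} are the textbook product-to-sum case — the identity converts them to directly integrable sinusoids.


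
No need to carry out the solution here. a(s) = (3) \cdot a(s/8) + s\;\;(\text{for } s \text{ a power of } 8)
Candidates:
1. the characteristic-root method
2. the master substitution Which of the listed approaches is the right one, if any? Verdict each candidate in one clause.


Technique: the master substitution — treat m = log base 8 of s as the new clock: one recursion step advances m by one while s scales by 8.
- the characteristic-root method: a divided-index call is not the fixed-shift linear shape that characteristic roots solve.
- the master substitution: a fit — the right tool for this form.


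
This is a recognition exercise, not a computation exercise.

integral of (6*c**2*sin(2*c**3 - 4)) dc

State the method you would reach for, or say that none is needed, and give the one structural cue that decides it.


Method: u-substitution — viewed as a product, the integrand is a composition evaluated at 2*c**3 - 4 times (a constant multiple of) that inner expression's derivative, so u = 2*c**3 - 4 makes it elementary.


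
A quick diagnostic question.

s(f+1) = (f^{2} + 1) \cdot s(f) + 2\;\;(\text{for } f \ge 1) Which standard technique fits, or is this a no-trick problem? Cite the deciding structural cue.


Diagnosis: a summation factor — one step of memory with a weight f^{2} + 1 that changes as the index grows — the summation-factor construction is built for this.


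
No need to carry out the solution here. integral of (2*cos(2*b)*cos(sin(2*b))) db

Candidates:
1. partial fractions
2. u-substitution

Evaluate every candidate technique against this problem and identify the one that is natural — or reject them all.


Technique: u-substitution — 2*cos(2*b) matches the derivative of sin(2*b) up to a constant; with u = sin(2*b) the whole integrand folds into a function of u alone.
- partial fractions: the expression is not a ratio of polynomials that decomposes further.
- u-substitution: yes — fits the structure here.


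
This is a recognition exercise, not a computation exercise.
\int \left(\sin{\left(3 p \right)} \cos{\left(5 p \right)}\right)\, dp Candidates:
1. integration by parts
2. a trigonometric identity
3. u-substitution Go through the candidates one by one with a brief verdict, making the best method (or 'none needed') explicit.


Diagnosis: a trigonometric identity — the product \sin{\left(3 p \right)} \cos{\left(5 p \right)} converts to a sum of single-frequency sinusoids via the product-to-sum identity.
- integration by parts: not the natural route: no polynomial-kernel product appears — a recursive parts reduction of the trigonometric product exists, but the identity rewrite is direct.
- a trigonometric identity: yes, a natural case for it.
- u-substitution: no subexpression of the integrand pairs with its own derivative as a factor — individual terms may offer their own substitutions, but any change of variable covering the whole integral would have to be constructed from outside the expression.


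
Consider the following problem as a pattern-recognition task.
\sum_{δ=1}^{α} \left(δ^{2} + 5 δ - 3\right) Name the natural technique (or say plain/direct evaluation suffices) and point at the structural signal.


Diagnosis: no special technique — constant-multiple powers of δ with no cancellation partners and no common ratio — use the standard power-sum formulas.


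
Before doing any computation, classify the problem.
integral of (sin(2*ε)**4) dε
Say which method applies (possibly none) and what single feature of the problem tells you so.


Diagnosis: a trigonometric identity — reduce sin(2*ε)**4 with the power-reduction formula and the integral becomes first-degree trigonometry.


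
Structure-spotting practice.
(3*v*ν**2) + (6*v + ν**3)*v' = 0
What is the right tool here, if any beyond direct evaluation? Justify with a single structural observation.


Verdict: the exact-equation method — because the two cross partials coincide, the form is conservative as written — recover its potential in (ν, v).


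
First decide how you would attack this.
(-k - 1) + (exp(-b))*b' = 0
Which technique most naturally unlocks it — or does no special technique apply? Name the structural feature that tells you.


Diagnosis: separation of variables — solved for the derivative, the right side splits multiplicatively into a function of each variable alone — divide and integrate each side. The cross-partial test also passes here (vacuously, each side single-variable); the potential-function route would work, separation is simply more immediate.


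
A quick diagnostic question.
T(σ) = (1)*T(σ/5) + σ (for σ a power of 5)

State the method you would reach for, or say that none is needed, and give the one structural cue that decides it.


Best approach: the master substitution — the argument shrinks by the factor 5, so measure the index on a logarithmic scale and the recursion becomes a shift.


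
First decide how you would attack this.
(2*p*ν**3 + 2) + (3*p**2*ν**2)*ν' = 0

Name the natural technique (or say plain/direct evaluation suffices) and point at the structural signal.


Best approach: the exact-equation method — 2*p*ν**3 + 2 and 3*p**2*ν**2 pass the exactness check on the nose, so no integrating factor in p or ν is needed at all.


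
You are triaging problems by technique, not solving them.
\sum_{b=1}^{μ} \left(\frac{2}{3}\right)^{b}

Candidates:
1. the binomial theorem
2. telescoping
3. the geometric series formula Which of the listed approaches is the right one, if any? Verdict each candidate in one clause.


Verdict: the geometric series formula — consecutive terms stand in a fixed index-free ratio — the geometric sum formula closes it.
- the binomial theorem: there is no pair of bases whose matched powers would reassemble into a single binomial power.
- telescoping: writing out consecutive terms as given produces no pairwise cancellation.
- the geometric series formula: applies; the problem has the shape this method handles.


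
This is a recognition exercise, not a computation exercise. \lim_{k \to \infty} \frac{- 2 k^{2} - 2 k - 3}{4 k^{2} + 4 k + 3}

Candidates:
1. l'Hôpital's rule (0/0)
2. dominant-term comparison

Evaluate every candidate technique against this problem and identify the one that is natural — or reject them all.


Verdict: dominant-term comparison — at large k only the top-degree terms survive; compare the leading terms and the limit falls out.
- l'Hôpital's rule (0/0): as a single quotient the expression runs to ∞/∞ at the limit point — an at-infinity form of the rule would apply, though the leading-growth comparison is the direct reading.
- dominant-term comparison: yes — fits the structure here.


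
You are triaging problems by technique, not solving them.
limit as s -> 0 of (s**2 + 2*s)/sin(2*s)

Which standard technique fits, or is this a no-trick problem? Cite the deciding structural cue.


Verdict: l'Hôpital's rule (0/0) — plug in 0: top and bottom both hit zero, so differentiate each and retry. One could equally expand both pieces locally and compare leading terms; the rule does that in one stroke.


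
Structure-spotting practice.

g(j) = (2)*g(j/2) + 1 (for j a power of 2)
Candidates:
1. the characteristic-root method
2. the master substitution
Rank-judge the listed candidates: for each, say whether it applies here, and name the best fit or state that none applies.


Method: the master substitution — the recursive call is at index j/2 rather than a shift, a divide-and-conquer shape — substituting j = 2^m linearizes it.
- the characteristic-root method: the recursion divides its index rather than shifting it — outside the constant-shift family the root method covers.
- the master substitution — yes — fits the structure here.


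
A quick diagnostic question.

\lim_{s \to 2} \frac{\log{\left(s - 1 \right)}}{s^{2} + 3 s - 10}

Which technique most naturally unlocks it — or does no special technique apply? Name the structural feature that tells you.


Technique: l'Hôpital's rule (0/0) — plug in 2: top and bottom both hit zero, so differentiate each and retry. Expanding numerator and denominator to first order gives the same value — the rule automates exactly that.


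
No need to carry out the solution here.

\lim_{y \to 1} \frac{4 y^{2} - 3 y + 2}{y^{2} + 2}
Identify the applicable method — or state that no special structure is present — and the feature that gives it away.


Verdict: no special technique — nothing blocks direct substitution at 1: plug in and finish.


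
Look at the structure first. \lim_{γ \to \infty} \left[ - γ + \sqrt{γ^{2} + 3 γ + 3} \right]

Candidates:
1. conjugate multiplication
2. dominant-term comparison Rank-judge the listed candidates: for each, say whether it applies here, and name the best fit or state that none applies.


Technique: conjugate multiplication — infinity minus infinity with a radical in play — multiply by the conjugate so the divergences of \sqrt{γ^{2} + 3 γ + 3} and γ annihilate.
- conjugate multiplication — applicable, and directly so.
- dominant-term comparison: this limit is not decided by comparing polynomial growth at infinity.


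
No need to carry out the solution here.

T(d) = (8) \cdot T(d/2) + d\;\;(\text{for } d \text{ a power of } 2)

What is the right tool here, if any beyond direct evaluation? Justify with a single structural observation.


Technique: the master substitution — the argument contracts 2-fold per step: reindex d exponentially and solve the linear recurrence in the new index.


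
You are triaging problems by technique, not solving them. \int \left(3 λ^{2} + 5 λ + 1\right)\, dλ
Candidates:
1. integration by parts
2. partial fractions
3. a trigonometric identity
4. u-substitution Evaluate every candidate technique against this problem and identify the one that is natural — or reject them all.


Best approach: no special technique — the integrand is a sum of constant multiples of powers of λ — integrate term by term.
- integration by parts — splitting off a factor buys nothing — the integrand integrates directly without parts.
- partial fractions: the expression is not a ratio of polynomials that decomposes further.
- a trigonometric identity — with no trigonometric functions present, identity rewriting has no target.
- u-substitution: no substitution does more than relabel what direct integration already handles.


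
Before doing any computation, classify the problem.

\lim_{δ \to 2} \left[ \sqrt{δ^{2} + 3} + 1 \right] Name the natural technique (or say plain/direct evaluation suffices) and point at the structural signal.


Best approach: no special technique — no zero denominators, no indeterminate clash at 2 — substitute and read off the value.


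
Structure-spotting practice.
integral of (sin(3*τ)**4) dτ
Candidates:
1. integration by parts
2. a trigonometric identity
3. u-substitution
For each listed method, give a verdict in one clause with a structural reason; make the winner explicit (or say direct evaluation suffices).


Method: a trigonometric identity — the exponent on sin(3*τ)**4 is even — the power-reduction identity is the standard preprocessing step.
- integration by parts: not the fit here: there is no polynomial factor to ladder down — parts can still close the trigonometric product by recursion, though the identity rewrite is the direct route.
- a trigonometric identity — yes — fits the structure here.
- u-substitution — no subexpression of the integrand serves as a whole-integral substitution inner — individual terms may offer their own, but none carries its derivative as a factor of the full integrand; a working change of variable would have to be constructed from outside the expression.


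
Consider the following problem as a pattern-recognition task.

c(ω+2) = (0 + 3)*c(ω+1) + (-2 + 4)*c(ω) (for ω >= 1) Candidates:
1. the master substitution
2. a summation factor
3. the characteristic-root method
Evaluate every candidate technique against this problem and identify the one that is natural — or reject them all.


Best approach: the characteristic-root method — because shifting ω leaves the equation's coefficients unchanged, exponential trials reduce it to algebra.
- the master substitution: the recursion steps by a constant offset, so exponential reindexing is pointless.
- a summation factor: the recurrence reaches back more than one step, outside the first-order family a summation factor normalizes.
- the characteristic-root method — yes, a natural case for it.


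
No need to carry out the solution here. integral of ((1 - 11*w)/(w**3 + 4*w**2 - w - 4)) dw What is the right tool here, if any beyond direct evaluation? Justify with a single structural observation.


Verdict: partial fractions — the factorization of w**3 + 4*w**2 - w - 4 is the whole battle; after it, each term is a table integral.


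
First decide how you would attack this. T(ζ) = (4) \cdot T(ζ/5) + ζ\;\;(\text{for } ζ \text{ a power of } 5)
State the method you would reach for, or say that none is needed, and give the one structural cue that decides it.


Verdict: the master substitution — the argument contracts 5-fold per step: reindex ζ exponentially and solve the linear recurrence in the new index.


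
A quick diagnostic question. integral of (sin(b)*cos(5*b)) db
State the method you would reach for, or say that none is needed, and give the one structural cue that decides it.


Technique: a trigonometric identity — cross-frequency products like sin(b)*cos(5*b) are the textbook product-to-sum case — the identity converts them to directly integrable sinusoids.


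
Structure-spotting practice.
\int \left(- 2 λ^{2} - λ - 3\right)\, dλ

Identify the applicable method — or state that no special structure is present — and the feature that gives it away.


Diagnosis: no special technique — a term-by-term power-rule job in λ; no substitution or rearrangement earns its keep here.


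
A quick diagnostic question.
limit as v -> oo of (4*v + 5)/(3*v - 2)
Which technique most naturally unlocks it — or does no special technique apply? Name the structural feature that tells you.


Technique: dominant-term comparison — at large v only the top-degree terms survive; compare the leading terms and the limit falls out. l'Hôpital's at-infinity variant applies to the expression viewed as a single quotient; the leading-term comparison is the direct route.


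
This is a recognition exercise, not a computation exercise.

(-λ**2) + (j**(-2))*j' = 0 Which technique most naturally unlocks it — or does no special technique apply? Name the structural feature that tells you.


Diagnosis: separation of variables — solved for the derivative, the right side splits multiplicatively into a function of each variable alone — divide and integrate each side. The cross-partial test also passes here (vacuously, each side single-variable); the potential-function route would work, separation is simply more immediate.


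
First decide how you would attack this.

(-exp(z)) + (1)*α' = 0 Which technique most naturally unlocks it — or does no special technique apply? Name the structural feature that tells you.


Best approach: no special technique — the slope is a function of z alone, so integrate both sides directly.


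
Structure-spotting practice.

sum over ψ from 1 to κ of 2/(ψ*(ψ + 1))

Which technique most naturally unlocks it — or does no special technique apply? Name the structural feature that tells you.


Technique: telescoping — the summand 2/(ψ*(ψ + 1)) decomposes into fractions whose poles differ by an integer shift — the series collapses.


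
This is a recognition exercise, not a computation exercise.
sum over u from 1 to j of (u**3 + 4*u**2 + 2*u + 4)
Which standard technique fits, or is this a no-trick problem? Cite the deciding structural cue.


Best approach: no special technique — Faulhaber territory: sum each constant-multiple power of u with its closed-form formula, no trick required.


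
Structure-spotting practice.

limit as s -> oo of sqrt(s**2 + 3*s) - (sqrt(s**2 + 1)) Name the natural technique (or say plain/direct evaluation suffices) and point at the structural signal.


Diagnosis: conjugate multiplication — two divergent pieces with a minus sign between them and a radical in the mix: rationalize sqrt(s**2 + 3*s) - sqrt(s**2 + 1) before any limit law applies.


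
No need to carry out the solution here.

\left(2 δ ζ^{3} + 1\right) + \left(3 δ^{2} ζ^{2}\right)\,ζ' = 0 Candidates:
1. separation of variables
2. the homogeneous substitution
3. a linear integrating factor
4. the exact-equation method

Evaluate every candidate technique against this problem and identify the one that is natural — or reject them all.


Verdict: the exact-equation method — check exactness first: here it holds (2 δ ζ^{3} + 1, 3 δ^{2} ζ^{2} have matching cross partials), so no integrating factor is needed.
- separation of variables: the two dependences do not factor apart.
- the homogeneous substitution — rescaling both variables together changes the slope, so no ratio substitution collapses it.
- a linear integrating factor: the unknown enters nonlinearly (through a power, a denominator, or a transcendental function), which the linear integrating-factor recipe cannot absorb as-is — any repair would come from a preliminary substitution, not the factor.
- the exact-equation method — yes — fits the structure here.


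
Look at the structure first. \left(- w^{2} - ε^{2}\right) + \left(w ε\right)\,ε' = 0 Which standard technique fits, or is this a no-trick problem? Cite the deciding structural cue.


Technique: the homogeneous substitution — scaling w and ε together leaves the slope fixed — it depends only on ε/w, so substitute the ratio. A Bernoulli rewrite works here as the equation stands — the homogeneous substitution is the more immediate reading.


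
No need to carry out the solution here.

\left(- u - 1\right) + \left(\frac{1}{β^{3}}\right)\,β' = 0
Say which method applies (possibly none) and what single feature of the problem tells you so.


Best approach: separation of variables — solved for the derivative, the right side splits multiplicatively into a function of each variable alone — divide and integrate each side. An exactness check succeeds on this form as well — separation and the potential function arrive at the same answer, separation more directly.


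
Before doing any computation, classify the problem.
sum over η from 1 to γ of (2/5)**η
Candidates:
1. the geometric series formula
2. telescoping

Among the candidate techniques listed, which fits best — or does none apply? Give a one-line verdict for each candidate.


Method: the geometric series formula — check a ratio of consecutive terms: it is 2/5, independent of the index, so the geometric formula closes the sum.
- the geometric series formula: applicable, and directly so.
- telescoping — as presented, consecutive terms share no shifted copy to cancel against — no rewrite is on display to change that.


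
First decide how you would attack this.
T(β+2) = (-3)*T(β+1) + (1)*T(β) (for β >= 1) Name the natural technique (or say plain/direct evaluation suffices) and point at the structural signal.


Verdict: the characteristic-root method — the recurrence is linear and homogeneous with constant coefficients, so the ansatz r^β turns it into a polynomial equation for r.


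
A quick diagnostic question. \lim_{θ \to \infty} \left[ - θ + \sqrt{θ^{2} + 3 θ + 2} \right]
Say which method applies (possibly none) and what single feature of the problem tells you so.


Best approach: conjugate multiplication — \sqrt{θ^{2} + 3 θ + 2} and θ both blow up, but their difference is tame once the conjugate rationalizes it.


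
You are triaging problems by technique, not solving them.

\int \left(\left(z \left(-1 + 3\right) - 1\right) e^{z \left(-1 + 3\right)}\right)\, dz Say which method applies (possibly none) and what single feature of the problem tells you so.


Verdict: integration by parts — a polynomial factor (z \left(-1 + 3\right) - 1) multiplies e^{z \left(-1 + 3\right)}; differentiating (z \left(-1 + 3\right) - 1) lowers its degree while e^{z \left(-1 + 3\right)} integrates cleanly, so parts wins.


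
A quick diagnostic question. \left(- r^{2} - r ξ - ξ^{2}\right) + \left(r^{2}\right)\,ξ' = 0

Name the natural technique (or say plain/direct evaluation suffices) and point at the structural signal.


Method: the homogeneous substitution — solved for the derivative, the right side is unchanged under scaling r and ξ together — it depends only on the ratio ξ/r, so substitute a single ratio variable.


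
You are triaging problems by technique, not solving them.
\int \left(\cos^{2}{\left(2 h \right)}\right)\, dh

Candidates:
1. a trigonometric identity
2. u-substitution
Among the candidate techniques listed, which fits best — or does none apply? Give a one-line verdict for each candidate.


Best approach: a trigonometric identity — \cos^{2}{\left(2 h \right)} calls for power reduction: rewrite via double angles before any antiderivative is attempted.
- a trigonometric identity: yes, a natural case for it.
- u-substitution — no subexpression of the integrand pairs with its own derivative as a factor — individual terms may offer their own substitutions, but any change of variable covering the whole integral would have to be constructed from outside the expression.


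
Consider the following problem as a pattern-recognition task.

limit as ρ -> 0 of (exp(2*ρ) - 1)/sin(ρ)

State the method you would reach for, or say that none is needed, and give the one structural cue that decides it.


Diagnosis: l'Hôpital's rule (0/0) — numerator and denominator both vanish at 0 — a genuine 0/0 form, which is exactly when l'Hôpital applies. Known elementary limits would finish this too — the rule just bypasses the case analysis.


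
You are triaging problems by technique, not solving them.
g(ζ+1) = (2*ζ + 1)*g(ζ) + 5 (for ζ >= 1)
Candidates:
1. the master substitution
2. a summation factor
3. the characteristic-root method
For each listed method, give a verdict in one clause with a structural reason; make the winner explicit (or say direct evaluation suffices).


Technique: a summation factor — one step of memory with a weight 2*ζ + 1 that changes as the index grows — the summation-factor construction is built for this.
- the master substitution: no fixed divisor shrinks the index between calls.
- a summation factor — applies; the problem has the shape this method handles.
- the characteristic-root method: the coefficients vary with the index, breaking the constant-coefficient structure the method needs.


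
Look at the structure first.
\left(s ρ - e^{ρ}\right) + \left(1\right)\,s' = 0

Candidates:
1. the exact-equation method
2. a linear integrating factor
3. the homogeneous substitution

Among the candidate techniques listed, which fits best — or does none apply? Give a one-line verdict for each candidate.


Method: a linear integrating factor — the unknown enters only to the first power against a nonzero forcing term — the integrating-factor template applies directly.
- the exact-equation method — the mixed-partials test fails on this split — it is not an exact differential as presented.
- a linear integrating factor — yes, a natural case for it.
- the homogeneous substitution — solved for the derivative, the right side changes under joint scaling of the two variables.


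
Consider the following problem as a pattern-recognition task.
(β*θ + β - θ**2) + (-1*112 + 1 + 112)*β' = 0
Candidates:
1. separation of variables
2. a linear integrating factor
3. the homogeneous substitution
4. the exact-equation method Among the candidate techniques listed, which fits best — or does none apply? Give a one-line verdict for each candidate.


Diagnosis: a linear integrating factor — linear in the unknown with genuine forcing: multiply through by the exponential of the integrated coefficient and the left side closes into one derivative.
- separation of variables: no division isolates the independent variable from the unknown.
- a linear integrating factor: applies; the problem has the shape this method handles.
- the homogeneous substitution: the slope does not depend on the ratio of the variables alone.
- the exact-equation method — exactness fails on the nose — the mixed partials do not match.


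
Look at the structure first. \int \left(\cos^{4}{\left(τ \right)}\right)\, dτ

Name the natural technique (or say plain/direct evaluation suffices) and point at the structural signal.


Method: a trigonometric identity — an even power like \cos^{4}{\left(τ \right)} flattens under the half-angle identity into first-degree cosines you can integrate directly.


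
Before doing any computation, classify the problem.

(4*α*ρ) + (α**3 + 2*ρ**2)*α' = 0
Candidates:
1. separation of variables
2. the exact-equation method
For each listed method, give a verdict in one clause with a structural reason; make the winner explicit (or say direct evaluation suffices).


Diagnosis: the exact-equation method — checking ∂/∂α of 4*α*ρ against ∂/∂ρ of α**3 + 2*ρ**2: they match — the equation is exact as it stands.
- separation of variables: no division isolates the independent variable from the unknown.
- the exact-equation method — applies; the problem has the shape this method handles.


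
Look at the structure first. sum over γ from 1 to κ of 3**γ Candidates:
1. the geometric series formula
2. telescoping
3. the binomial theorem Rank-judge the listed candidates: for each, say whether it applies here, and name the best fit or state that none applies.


Technique: the geometric series formula — check a ratio of consecutive terms: it is 3, independent of the index, so the geometric formula closes the sum.
- the geometric series formula — a fit — the right tool for this form.
- telescoping — neither a shifted-difference shape nor integer-spaced poles are present.
- the binomial theorem — no binomial coefficients pair with matched powers.


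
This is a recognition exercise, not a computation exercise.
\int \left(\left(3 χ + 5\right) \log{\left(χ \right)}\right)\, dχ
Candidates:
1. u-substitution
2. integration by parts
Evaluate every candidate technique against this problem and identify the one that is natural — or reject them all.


Verdict: integration by parts — choose u = \log{\left(χ \right)}: one derivative turns the logarithm algebraic, and the remaining factor 3 χ + 5 integrates term by term under the power rule.
- u-substitution: no subexpression of the integrand serves as a whole-integral substitution inner — individual terms may offer their own, but none carries its derivative as a factor of the full integrand; a working change of variable would have to be constructed from outside the expression.
- integration by parts — yes, a natural case for it.


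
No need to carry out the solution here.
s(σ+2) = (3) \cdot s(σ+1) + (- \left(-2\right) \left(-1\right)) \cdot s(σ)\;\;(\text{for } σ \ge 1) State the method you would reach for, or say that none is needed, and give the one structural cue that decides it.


Technique: the characteristic-root method — try a geometric ansatz r^σ: constant coefficients turn the recurrence into one polynomial equation in r.


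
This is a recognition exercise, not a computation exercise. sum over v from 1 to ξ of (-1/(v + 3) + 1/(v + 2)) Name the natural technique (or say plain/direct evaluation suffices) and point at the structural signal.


Best approach: telescoping — the piece each term subtracts is 1/(v + 2) advanced by one index, and it reappears with a plus sign leading the following term — the sum collapses to its boundary terms.


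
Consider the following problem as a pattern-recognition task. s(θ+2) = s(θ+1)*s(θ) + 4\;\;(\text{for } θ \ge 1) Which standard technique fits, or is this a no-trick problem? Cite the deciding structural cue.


Technique: no special technique — nonlinear feedback in the recursion rules out every root- or factor-based technique.


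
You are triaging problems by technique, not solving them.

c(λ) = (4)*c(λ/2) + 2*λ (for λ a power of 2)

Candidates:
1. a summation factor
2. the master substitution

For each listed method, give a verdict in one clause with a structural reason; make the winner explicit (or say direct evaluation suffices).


Technique: the master substitution — treat m = log base 2 of λ as the new clock: one recursion step advances m by one while λ scales by 2.
- a summation factor: the recursion divides its index rather than shifting it — there is no previous-term chain for a summation factor to telescope.
- the master substitution: applies; the problem has the shape this method handles.


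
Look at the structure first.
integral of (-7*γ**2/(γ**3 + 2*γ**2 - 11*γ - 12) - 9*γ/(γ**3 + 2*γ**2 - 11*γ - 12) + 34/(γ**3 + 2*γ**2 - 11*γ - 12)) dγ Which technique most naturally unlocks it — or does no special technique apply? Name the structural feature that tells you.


Method: partial fractions — each factor of γ**3 + 2*γ**2 - 11*γ - 12 owns one elementary piece of the integrand — separate them and integrate piecewise.


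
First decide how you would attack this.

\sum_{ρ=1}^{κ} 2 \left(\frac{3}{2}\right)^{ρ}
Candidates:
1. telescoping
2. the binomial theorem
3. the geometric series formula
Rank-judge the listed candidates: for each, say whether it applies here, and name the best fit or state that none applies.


Best approach: the geometric series formula — the ratio of consecutive terms is the constant \frac{3}{2}, independent of the index — a geometric sum.
- telescoping: as presented, consecutive terms share no shifted copy to cancel against — no rewrite is on display to change that.
- the binomial theorem — the terms lack the binomial-coefficient-weighted complementary-power pattern of an expansion.
- the geometric series formula: yes, a natural case for it.


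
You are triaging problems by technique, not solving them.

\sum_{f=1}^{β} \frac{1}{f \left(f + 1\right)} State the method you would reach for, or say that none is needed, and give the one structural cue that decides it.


Method: telescoping — the denominator's roots in \frac{1}{f \left(f + 1\right)} sit an integer apart: decomposition produces a self-cancelling chain.
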